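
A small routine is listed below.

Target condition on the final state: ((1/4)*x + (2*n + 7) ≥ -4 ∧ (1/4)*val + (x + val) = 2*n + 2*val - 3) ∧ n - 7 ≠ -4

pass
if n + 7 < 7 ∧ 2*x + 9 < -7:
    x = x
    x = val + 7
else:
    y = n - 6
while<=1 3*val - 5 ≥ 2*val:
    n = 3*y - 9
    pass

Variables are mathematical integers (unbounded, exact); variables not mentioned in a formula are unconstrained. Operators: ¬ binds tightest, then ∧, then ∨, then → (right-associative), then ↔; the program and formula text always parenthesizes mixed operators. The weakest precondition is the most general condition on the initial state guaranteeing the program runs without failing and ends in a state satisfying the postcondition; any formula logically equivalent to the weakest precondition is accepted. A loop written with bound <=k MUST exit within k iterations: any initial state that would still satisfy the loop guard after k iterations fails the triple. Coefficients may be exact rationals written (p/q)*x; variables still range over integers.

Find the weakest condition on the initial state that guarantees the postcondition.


Working backward. After the program, the postcondition ((1/4)*x + (2*n + 7) ≥ -4 ∧ (1/4)*val + (x + val) = 2*n + 2*val - 3) ∧ n - 7 ≠ -4 must hold; in canonical form it is 2*n + (1/4)*x ≥ -11 ∧ x = 2*n + (3/4)*val - 3 ∧ n ≠ 3.
Before the loop (bound <=1), unroll the exhaustion recursion (WP_0 = exit-now case; WP_j = one more guarded iteration, up to j = 1):
  WP_0: (¬(val ≥ 5)) ∧ 2*n + (1/4)*x ≥ -11 ∧ x = 2*n + (3/4)*val - 3 ∧ n ≠ 3
  WP_1: (val ≥ 5 → ((¬(val ≥ 5)) ∧ (1/4)*x + 6*y ≥ 7 ∧ x = (3/4)*val + 6*y - 21 ∧ 3*y ≠ 12)) ∧ ((¬(val ≥ 5)) → (2*n + (1/4)*x ≥ -11 ∧ x = 2*n + (3/4)*val - 3 ∧ n ≠ 3))
So before the loop: (val ≥ 5 → ((¬(val ≥ 5)) ∧ (1/4)*x + 6*y ≥ 7 ∧ x = (3/4)*val + 6*y - 21 ∧ 3*y ≠ 12)) ∧ ((¬(val ≥ 5)) → (2*n + (1/4)*x ≥ -11 ∧ x = 2*n + (3/4)*val - 3 ∧ n ≠ 3))
Then branch requires (val ≥ 5 → ((¬(val ≥ 5)) ∧ (1/4)*val + 6*y ≥ 21/4 ∧ (1/4)*val = 6*y - 28 ∧ 3*y ≠ 12)) ∧ ((¬(val ≥ 5)) → (2*n + (1/4)*val ≥ -51/4 ∧ (1/4)*val = 2*n - 10 ∧ n ≠ 3)); else branch requires (val ≥ 5 → ((¬(val ≥ 5)) ∧ 6*n + (1/4)*x ≥ 43 ∧ x = 6*n + (3/4)*val - 57 ∧ 3*n ≠ 30)) ∧ ((¬(val ≥ 5)) → (2*n + (1/4)*x ≥ -11 ∧ x = 2*n + (3/4)*val - 3 ∧ n ≠ 3)).
Before the if: ((n < 0 ∧ 2*x < -16) → ((val ≥ 5 → ((¬(val ≥ 5)) ∧ (1/4)*val + 6*y ≥ 21/4 ∧ (1/4)*val = 6*y - 28 ∧ 3*y ≠ 12)) ∧ ((¬(val ≥ 5)) → (2*n + (1/4)*val ≥ -51/4 ∧ (1/4)*val = 2*n - 10 ∧ n ≠ 3)))) ∧ ((¬(n < 0 ∧ 2*x < -16)) → ((val ≥ 5 → ((¬(val ≥ 5)) ∧ 6*n + (1/4)*x ≥ 43 ∧ x = 6*n + (3/4)*val - 57 ∧ 3*n ≠ 30)) ∧ ((¬(val ≥ 5)) → (2*n + (1/4)*x ≥ -11 ∧ x = 2*n + (3/4)*val - 3 ∧ n ≠ 3))))
Before skip: ((n < 0 ∧ 2*x < -16) → ((val ≥ 5 → ((¬(val ≥ 5)) ∧ (1/4)*val + 6*y ≥ 21/4 ∧ (1/4)*val = 6*y - 28 ∧ 3*y ≠ 12)) ∧ ((¬(val ≥ 5)) → (2*n + (1/4)*val ≥ -51/4 ∧ (1/4)*val = 2*n - 10 ∧ n ≠ 3)))) ∧ ((¬(n < 0 ∧ 2*x < -16)) → ((val ≥ 5 → ((¬(val ≥ 5)) ∧ 6*n + (1/4)*x ≥ 43 ∧ x = 6*n + (3/4)*val - 57 ∧ 3*n ≠ 30)) ∧ ((¬(val ≥ 5)) → (2*n + (1/4)*x ≥ -11 ∧ x = 2*n + (3/4)*val - 3 ∧ n ≠ 3))))
Answer: WP = ((n < 0 ∧ 2*x < -16) → ((val ≥ 5 → ((¬(val ≥ 5)) ∧ (1/4)*val + 6*y ≥ 21/4 ∧ (1/4)*val = 6*y - 28 ∧ 3*y ≠ 12)) ∧ ((¬(val ≥ 5)) → (2*n + (1/4)*val ≥ -51/4 ∧ (1/4)*val = 2*n - 10 ∧ n ≠ 3)))) ∧ ((¬(n < 0 ∧ 2*x < -16)) → ((val ≥ 5 → ((¬(val ≥ 5)) ∧ 6*n + (1/4)*x ≥ 43 ∧ x = 6*n + (3/4)*val - 57 ∧ 3*n ≠ 30)) ∧ ((¬(val ≥ 5)) → (2*n + (1/4)*x ≥ -11 ∧ x = 2*n + (3/4)*val - 3 ∧ n ≠ 3))))


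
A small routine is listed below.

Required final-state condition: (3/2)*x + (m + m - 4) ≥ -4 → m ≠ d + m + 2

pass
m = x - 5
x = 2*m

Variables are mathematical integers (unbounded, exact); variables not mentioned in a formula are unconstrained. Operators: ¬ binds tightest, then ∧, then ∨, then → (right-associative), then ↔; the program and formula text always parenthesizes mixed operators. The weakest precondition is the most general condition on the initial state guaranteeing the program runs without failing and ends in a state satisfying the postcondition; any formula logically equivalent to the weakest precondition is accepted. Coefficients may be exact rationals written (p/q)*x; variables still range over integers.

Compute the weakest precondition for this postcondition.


Working backward. After the program, the postcondition (3/2)*x + (m + m - 4) ≥ -4 → m ≠ d + m + 2 must hold; in canonical form it is 2*m + (3/2)*x ≥ 0 → d ≠ -2.
Before x := 2*m: 5*m ≥ 0 → d ≠ -2
Before m := x - 5: 5*x ≥ 25 → d ≠ -2
Before skip: 5*x ≥ 25 → d ≠ -2
Answer: WP = 5*x ≥ 25 → d ≠ -2


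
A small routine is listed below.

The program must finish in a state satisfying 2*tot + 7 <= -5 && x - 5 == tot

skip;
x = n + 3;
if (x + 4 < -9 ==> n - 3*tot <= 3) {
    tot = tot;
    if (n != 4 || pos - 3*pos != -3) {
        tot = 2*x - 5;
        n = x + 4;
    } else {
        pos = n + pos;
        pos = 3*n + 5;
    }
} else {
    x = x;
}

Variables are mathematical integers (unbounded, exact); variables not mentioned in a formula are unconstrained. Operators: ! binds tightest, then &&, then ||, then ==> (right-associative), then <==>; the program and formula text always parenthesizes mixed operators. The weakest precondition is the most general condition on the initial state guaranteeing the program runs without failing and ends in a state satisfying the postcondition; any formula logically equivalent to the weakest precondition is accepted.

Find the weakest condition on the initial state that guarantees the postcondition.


Working backward. After the program, the postcondition 2*tot + 7 <= -5 && x - 5 == tot must hold; in canonical form it is 2*tot <= -12 && x == tot + 5.
Then branch requires ((n != 4 || 2*pos != 3) ==> (4*x <= -2 && x == 0)) && ((!(n != 4 || 2*pos != 3)) ==> (2*tot <= -12 && x == tot + 5)); else branch requires 2*tot <= -12 && x == tot + 5.
Before the if: ((x < -13 ==> n <= 3*tot + 3) ==> (((n != 4 || 2*pos != 3) ==> (4*x <= -2 && x == 0)) && ((!(n != 4 || 2*pos != 3)) ==> (2*tot <= -12 && x == tot + 5)))) && ((!(x < -13 ==> n <= 3*tot + 3)) ==> (2*tot <= -12 && x == tot + 5))
Before x := n + 3: ((n < -16 ==> n <= 3*tot + 3) ==> (((n != 4 || 2*pos != 3) ==> (4*n <= -14 && n == -3)) && ((!(n != 4 || 2*pos != 3)) ==> (2*tot <= -12 && n == tot + 2)))) && ((!(n < -16 ==> n <= 3*tot + 3)) ==> (2*tot <= -12 && n == tot + 2))
Before skip: ((n < -16 ==> n <= 3*tot + 3) ==> (((n != 4 || 2*pos != 3) ==> (4*n <= -14 && n == -3)) && ((!(n != 4 || 2*pos != 3)) ==> (2*tot <= -12 && n == tot + 2)))) && ((!(n < -16 ==> n <= 3*tot + 3)) ==> (2*tot <= -12 && n == tot + 2))
Answer: WP = ((n < -16 ==> n <= 3*tot + 3) ==> (((n != 4 || 2*pos != 3) ==> (4*n <= -14 && n == -3)) && ((!(n != 4 || 2*pos != 3)) ==> (2*tot <= -12 && n == tot + 2)))) && ((!(n < -16 ==> n <= 3*tot + 3)) ==> (2*tot <= -12 && n == tot + 2))


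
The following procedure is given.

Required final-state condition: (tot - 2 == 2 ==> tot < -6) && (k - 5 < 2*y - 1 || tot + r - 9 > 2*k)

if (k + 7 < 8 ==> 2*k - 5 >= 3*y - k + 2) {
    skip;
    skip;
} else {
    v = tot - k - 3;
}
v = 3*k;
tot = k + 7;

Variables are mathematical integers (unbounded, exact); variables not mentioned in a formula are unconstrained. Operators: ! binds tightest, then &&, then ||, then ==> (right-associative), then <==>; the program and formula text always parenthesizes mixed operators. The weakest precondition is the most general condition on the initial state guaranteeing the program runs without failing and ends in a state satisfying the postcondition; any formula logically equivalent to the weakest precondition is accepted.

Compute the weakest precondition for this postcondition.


Working backward. After the program, the postcondition (tot - 2 == 2 ==> tot < -6) && (k - 5 < 2*y - 1 || tot + r - 9 > 2*k) must hold; in canonical form it is (tot == 4 ==> tot < -6) && (k < 2*y + 4 || r + tot > 2*k + 9).
Before tot := k + 7: (k == -3 ==> k < -13) && (k < 2*y + 4 || r > k + 2)
Before v := 3*k: (k == -3 ==> k < -13) && (k < 2*y + 4 || r > k + 2)
Then branch requires (k == -3 ==> k < -13) && (k < 2*y + 4 || r > k + 2); else branch requires (k == -3 ==> k < -13) && (k < 2*y + 4 || r > k + 2).
Before the if: ((k < 1 ==> 3*k >= 3*y + 7) ==> ((k == -3 ==> k < -13) && (k < 2*y + 4 || r > k + 2))) && ((!(k < 1 ==> 3*k >= 3*y + 7)) ==> ((k == -3 ==> k < -13) && (k < 2*y + 4 || r > k + 2)))
Answer: WP = ((k < 1 ==> 3*k >= 3*y + 7) ==> ((k == -3 ==> k < -13) && (k < 2*y + 4 || r > k + 2))) && ((!(k < 1 ==> 3*k >= 3*y + 7)) ==> ((k == -3 ==> k < -13) && (k < 2*y + 4 || r > k + 2)))


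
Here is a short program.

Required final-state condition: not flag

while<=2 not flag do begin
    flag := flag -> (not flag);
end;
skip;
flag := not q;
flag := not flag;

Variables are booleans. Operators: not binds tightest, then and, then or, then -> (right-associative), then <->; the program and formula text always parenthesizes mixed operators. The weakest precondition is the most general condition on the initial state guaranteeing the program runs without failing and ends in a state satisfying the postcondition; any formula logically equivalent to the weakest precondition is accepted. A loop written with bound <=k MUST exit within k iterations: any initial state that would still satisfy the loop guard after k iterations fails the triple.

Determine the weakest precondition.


Working backward. After the program, not flag must hold.
Before flag := not flag: flag
Before flag := not q: not q
Before skip: not q
Before the loop (bound <=2), unroll the exhaustion recursion (WP_0 = exit-now case; WP_j = one more guarded iteration, up to j = 2):
  WP_0: flag and (not q)
  WP_1: ((not flag) -> ((flag -> (not flag)) and (not q))) and (flag -> (not q))
  WP_2: ((not flag) -> (((not (flag -> (not flag))) -> (((flag -> (not flag)) -> (not (flag -> (not flag)))) and (not q))) and ((flag -> (not flag)) -> (not q)))) and (flag -> (not q))
So before the loop: ((not flag) -> (((not (flag -> (not flag))) -> (((flag -> (not flag)) -> (not (flag -> (not flag)))) and (not q))) and ((flag -> (not flag)) -> (not q)))) and (flag -> (not q))
Answer: WP = ((not flag) -> (((not (flag -> (not flag))) -> (((flag -> (not flag)) -> (not (flag -> (not flag)))) and (not q))) and ((flag -> (not flag)) -> (not q)))) and (flag -> (not q))


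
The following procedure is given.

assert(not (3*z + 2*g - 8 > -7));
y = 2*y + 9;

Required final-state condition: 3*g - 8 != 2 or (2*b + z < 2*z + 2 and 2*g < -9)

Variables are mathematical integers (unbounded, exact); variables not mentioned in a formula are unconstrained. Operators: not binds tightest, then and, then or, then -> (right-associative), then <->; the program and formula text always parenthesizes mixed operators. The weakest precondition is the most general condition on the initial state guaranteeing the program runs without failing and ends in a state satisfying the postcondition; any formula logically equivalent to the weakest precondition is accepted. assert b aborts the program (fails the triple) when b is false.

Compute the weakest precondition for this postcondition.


Working backward. After the program, the postcondition 3*g - 8 != 2 or (2*b + z < 2*z + 2 and 2*g < -9) must hold; in canonical form it is 3*g != 10 or (2*b < z + 2 and 2*g < -9).
Before y := 2*y + 9: 3*g != 10 or (2*b < z + 2 and 2*g < -9)
Before assert not (3*z + 2*g - 8 > -7): (not (2*g + 3*z > 1)) and (3*g != 10 or (2*b < z + 2 and 2*g < -9))
Answer: WP = (not (2*g + 3*z > 1)) and (3*g != 10 or (2*b < z + 2 and 2*g < -9))


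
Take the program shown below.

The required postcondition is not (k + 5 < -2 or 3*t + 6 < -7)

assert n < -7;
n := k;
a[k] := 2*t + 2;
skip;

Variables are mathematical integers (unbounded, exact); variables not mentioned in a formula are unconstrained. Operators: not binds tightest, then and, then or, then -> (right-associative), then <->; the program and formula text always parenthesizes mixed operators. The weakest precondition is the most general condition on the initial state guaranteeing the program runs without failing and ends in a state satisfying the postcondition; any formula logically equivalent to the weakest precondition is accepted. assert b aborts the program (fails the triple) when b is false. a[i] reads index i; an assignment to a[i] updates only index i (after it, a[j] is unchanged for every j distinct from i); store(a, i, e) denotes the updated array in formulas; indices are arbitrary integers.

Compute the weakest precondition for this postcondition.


Working backward. After the program, the postcondition not (k + 5 < -2 or 3*t + 6 < -7) must hold; in canonical form it is not (k < -7 or 3*t < -13).
Before skip: not (k < -7 or 3*t < -13)
Before a[k] := 2*t + 2: not (k < -7 or 3*t < -13)
Before n := k: not (k < -7 or 3*t < -13)
Before assert n < -7: n < -7 and (not (k < -7 or 3*t < -13))
Answer: WP = n < -7 and (not (k < -7 or 3*t < -13))


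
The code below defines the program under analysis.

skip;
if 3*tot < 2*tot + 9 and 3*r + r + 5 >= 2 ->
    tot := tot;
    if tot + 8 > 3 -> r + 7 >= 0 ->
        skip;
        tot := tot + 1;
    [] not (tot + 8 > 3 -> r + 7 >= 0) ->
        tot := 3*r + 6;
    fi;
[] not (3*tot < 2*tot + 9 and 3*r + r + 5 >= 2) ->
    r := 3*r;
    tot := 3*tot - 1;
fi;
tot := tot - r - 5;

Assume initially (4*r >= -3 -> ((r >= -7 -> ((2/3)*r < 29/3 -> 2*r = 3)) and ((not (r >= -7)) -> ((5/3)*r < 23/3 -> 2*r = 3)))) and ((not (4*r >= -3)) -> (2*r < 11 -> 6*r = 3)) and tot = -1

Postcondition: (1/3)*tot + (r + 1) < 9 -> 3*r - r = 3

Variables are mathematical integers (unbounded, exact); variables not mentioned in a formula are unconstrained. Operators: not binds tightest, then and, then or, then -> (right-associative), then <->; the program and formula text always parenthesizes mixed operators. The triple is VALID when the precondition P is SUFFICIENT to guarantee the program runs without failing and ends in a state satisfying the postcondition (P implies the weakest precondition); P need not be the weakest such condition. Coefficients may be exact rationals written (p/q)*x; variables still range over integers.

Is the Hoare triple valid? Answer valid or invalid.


Working backward. After the program, the postcondition (1/3)*tot + (r + 1) < 9 -> 3*r - r = 3 must hold; in canonical form it is r + (1/3)*tot < 8 -> 2*r = 3.
Before tot := tot - r - 5: (2/3)*r + (1/3)*tot < 29/3 -> 2*r = 3
Then branch requires ((tot > -5 -> r >= -7) -> ((2/3)*r + (1/3)*tot < 28/3 -> 2*r = 3)) and ((not (tot > -5 -> r >= -7)) -> ((5/3)*r < 23/3 -> 2*r = 3)); else branch requires 2*r + tot < 10 -> 6*r = 3.
Before the if: ((tot < 9 and 4*r >= -3) -> (((tot > -5 -> r >= -7) -> ((2/3)*r + (1/3)*tot < 28/3 -> 2*r = 3)) and ((not (tot > -5 -> r >= -7)) -> ((5/3)*r < 23/3 -> 2*r = 3)))) and ((not (tot < 9 and 4*r >= -3)) -> (2*r + tot < 10 -> 6*r = 3))
Before skip: ((tot < 9 and 4*r >= -3) -> (((tot > -5 -> r >= -7) -> ((2/3)*r + (1/3)*tot < 28/3 -> 2*r = 3)) and ((not (tot > -5 -> r >= -7)) -> ((5/3)*r < 23/3 -> 2*r = 3)))) and ((not (tot < 9 and 4*r >= -3)) -> (2*r + tot < 10 -> 6*r = 3))
The weakest precondition is ((tot < 9 and 4*r >= -3) -> (((tot > -5 -> r >= -7) -> ((2/3)*r + (1/3)*tot < 28/3 -> 2*r = 3)) and ((not (tot > -5 -> r >= -7)) -> ((5/3)*r < 23/3 -> 2*r = 3)))) and ((not (tot < 9 and 4*r >= -3)) -> (2*r + tot < 10 -> 6*r = 3)).
Check whether (4*r >= -3 -> ((r >= -7 -> ((2/3)*r < 29/3 -> 2*r = 3)) and ((not (r >= -7)) -> ((5/3)*r < 23/3 -> 2*r = 3)))) and ((not (4*r >= -3)) -> (2*r < 11 -> 6*r = 3)) and tot = -1 implies it.
Every state satisfying the precondition satisfies the weakest precondition: the implication holds.
Answer: valid


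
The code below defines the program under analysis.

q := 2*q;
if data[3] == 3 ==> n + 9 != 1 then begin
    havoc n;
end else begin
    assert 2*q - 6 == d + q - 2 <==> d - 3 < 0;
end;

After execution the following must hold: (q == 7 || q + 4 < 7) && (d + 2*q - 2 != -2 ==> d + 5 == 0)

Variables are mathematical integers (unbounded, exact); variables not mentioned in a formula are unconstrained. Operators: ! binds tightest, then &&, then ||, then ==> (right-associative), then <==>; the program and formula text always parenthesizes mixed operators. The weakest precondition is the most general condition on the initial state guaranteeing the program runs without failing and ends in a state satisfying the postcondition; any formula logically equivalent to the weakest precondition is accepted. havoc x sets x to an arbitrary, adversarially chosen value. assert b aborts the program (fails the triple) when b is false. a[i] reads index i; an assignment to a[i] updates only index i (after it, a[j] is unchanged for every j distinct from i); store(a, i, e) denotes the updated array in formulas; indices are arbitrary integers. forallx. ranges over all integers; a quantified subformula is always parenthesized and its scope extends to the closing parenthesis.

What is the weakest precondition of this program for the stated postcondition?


Working backward. After the program, the postcondition (q == 7 || q + 4 < 7) && (d + 2*q - 2 != -2 ==> d + 5 == 0) must hold; in canonical form it is (q == 7 || q < 3) && (d + 2*q != 0 ==> d == -5).
Then branch requires (q == 7 || q < 3) && (d + 2*q != 0 ==> d == -5); else branch requires (q == d + 4 <==> d < 3) && (q == 7 || q < 3) && (d + 2*q != 0 ==> d == -5).
Before the if: ((data[3] == 3 ==> n != -8) ==> ((q == 7 || q < 3) && (d + 2*q != 0 ==> d == -5))) && ((!(data[3] == 3 ==> n != -8)) ==> ((q == d + 4 <==> d < 3) && (q == 7 || q < 3) && (d + 2*q != 0 ==> d == -5)))
Before q := 2*q: ((data[3] == 3 ==> n != -8) ==> ((2*q == 7 || 2*q < 3) && (d + 4*q != 0 ==> d == -5))) && ((!(data[3] == 3 ==> n != -8)) ==> ((2*q == d + 4 <==> d < 3) && (2*q == 7 || 2*q < 3) && (d + 4*q != 0 ==> d == -5)))
Answer: WP = ((data[3] == 3 ==> n != -8) ==> ((2*q == 7 || 2*q < 3) && (d + 4*q != 0 ==> d == -5))) && ((!(data[3] == 3 ==> n != -8)) ==> ((2*q == d + 4 <==> d < 3) && (2*q == 7 || 2*q < 3) && (d + 4*q != 0 ==> d == -5)))


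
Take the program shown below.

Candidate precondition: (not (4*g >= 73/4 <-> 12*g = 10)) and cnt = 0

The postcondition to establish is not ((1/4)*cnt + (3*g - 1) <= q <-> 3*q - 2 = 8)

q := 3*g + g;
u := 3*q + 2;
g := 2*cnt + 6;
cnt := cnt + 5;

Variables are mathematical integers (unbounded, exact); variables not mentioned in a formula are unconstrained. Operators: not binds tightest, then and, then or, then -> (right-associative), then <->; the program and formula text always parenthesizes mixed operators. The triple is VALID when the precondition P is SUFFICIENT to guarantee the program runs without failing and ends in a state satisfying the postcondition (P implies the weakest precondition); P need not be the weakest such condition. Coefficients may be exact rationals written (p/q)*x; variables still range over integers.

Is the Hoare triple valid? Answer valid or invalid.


Working backward. After the program, the postcondition not ((1/4)*cnt + (3*g - 1) <= q <-> 3*q - 2 = 8) must hold; in canonical form it is not ((1/4)*cnt + 3*g <= q + 1 <-> 3*q = 10).
Before cnt := cnt + 5: not ((1/4)*cnt + 3*g <= q - 1/4 <-> 3*q = 10)
Before g := 2*cnt + 6: not ((25/4)*cnt <= q - 73/4 <-> 3*q = 10)
Before u := 3*q + 2: not ((25/4)*cnt <= q - 73/4 <-> 3*q = 10)
Before q := 3*g + g: not ((25/4)*cnt <= 4*g - 73/4 <-> 12*g = 10)
The weakest precondition is not ((25/4)*cnt <= 4*g - 73/4 <-> 12*g = 10).
Check whether (not (4*g >= 73/4 <-> 12*g = 10)) and cnt = 0 implies it.
Every state satisfying the precondition satisfies the weakest precondition: the implication holds.
Answer: valid


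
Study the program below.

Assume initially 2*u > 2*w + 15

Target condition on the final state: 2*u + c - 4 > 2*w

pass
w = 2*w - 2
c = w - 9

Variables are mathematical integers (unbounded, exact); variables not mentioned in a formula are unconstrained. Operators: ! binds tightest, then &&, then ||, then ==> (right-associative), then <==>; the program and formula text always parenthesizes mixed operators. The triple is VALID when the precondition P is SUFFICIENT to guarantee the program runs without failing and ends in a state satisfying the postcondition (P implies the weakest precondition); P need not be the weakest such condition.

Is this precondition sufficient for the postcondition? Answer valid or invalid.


Working backward. After the program, the postcondition 2*u + c - 4 > 2*w must hold; in canonical form it is c + 2*u > 2*w + 4.
Before c := w - 9: 2*u > w + 13
Before w := 2*w - 2: 2*u > 2*w + 11
Before skip: 2*u > 2*w + 11
The weakest precondition is 2*u > 2*w + 11.
Check whether 2*u > 2*w + 15 implies it.
Every state satisfying the precondition satisfies the weakest precondition: the implication holds.
Answer: valid


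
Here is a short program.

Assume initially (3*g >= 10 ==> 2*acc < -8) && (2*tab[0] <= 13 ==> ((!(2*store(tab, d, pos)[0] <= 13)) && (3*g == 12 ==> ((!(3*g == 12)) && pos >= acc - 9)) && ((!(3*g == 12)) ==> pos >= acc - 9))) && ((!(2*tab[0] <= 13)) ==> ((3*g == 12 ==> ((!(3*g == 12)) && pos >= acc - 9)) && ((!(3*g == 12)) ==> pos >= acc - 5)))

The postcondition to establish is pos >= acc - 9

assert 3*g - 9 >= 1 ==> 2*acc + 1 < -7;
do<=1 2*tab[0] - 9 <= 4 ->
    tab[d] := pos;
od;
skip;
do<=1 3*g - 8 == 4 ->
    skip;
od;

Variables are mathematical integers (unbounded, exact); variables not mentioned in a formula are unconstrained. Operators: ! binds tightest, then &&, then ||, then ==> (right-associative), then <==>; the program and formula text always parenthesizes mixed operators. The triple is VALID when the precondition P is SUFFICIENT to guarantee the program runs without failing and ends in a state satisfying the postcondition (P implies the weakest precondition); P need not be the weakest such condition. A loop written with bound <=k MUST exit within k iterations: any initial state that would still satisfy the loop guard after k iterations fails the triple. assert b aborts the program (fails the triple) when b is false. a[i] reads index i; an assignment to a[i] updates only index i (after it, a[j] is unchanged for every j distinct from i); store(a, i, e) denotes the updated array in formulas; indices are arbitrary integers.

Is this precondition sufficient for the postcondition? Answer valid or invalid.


Working backward. After the program, pos >= acc - 9 must hold.
Before the loop (bound <=1), unroll the exhaustion recursion (WP_0 = exit-now case; WP_j = one more guarded iteration, up to j = 1):
  WP_0: (!(3*g == 12)) && pos >= acc - 9
  WP_1: (3*g == 12 ==> ((!(3*g == 12)) && pos >= acc - 9)) && ((!(3*g == 12)) ==> pos >= acc - 9)
So before the loop: (3*g == 12 ==> ((!(3*g == 12)) && pos >= acc - 9)) && ((!(3*g == 12)) ==> pos >= acc - 9)
Before skip: (3*g == 12 ==> ((!(3*g == 12)) && pos >= acc - 9)) && ((!(3*g == 12)) ==> pos >= acc - 9)
Before the loop (bound <=1), unroll the exhaustion recursion (WP_0 = exit-now case; WP_j = one more guarded iteration, up to j = 1):
  WP_0: (!(2*tab[0] <= 13)) && (3*g == 12 ==> ((!(3*g == 12)) && pos >= acc - 9)) && ((!(3*g == 12)) ==> pos >= acc - 9)
  WP_1: (2*tab[0] <= 13 ==> ((!(2*store(tab, d, pos)[0] <= 13)) && (3*g == 12 ==> ((!(3*g == 12)) && pos >= acc - 9)) && ((!(3*g == 12)) ==> pos >= acc - 9))) && ((!(2*tab[0] <= 13)) ==> ((3*g == 12 ==> ((!(3*g == 12)) && pos >= acc - 9)) && ((!(3*g == 12)) ==> pos >= acc - 9)))
So before the loop: (2*tab[0] <= 13 ==> ((!(2*store(tab, d, pos)[0] <= 13)) && (3*g == 12 ==> ((!(3*g == 12)) && pos >= acc - 9)) && ((!(3*g == 12)) ==> pos >= acc - 9))) && ((!(2*tab[0] <= 13)) ==> ((3*g == 12 ==> ((!(3*g == 12)) && pos >= acc - 9)) && ((!(3*g == 12)) ==> pos >= acc - 9)))
Before assert 3*g - 9 >= 1 ==> 2*acc + 1 < -7: (3*g >= 10 ==> 2*acc < -8) && (2*tab[0] <= 13 ==> ((!(2*store(tab, d, pos)[0] <= 13)) && (3*g == 12 ==> ((!(3*g == 12)) && pos >= acc - 9)) && ((!(3*g == 12)) ==> pos >= acc - 9))) && ((!(2*tab[0] <= 13)) ==> ((3*g == 12 ==> ((!(3*g == 12)) && pos >= acc - 9)) && ((!(3*g == 12)) ==> pos >= acc - 9)))
The weakest precondition is (3*g >= 10 ==> 2*acc < -8) && (2*tab[0] <= 13 ==> ((!(2*store(tab, d, pos)[0] <= 13)) && (3*g == 12 ==> ((!(3*g == 12)) && pos >= acc - 9)) && ((!(3*g == 12)) ==> pos >= acc - 9))) && ((!(2*tab[0] <= 13)) ==> ((3*g == 12 ==> ((!(3*g == 12)) && pos >= acc - 9)) && ((!(3*g == 12)) ==> pos >= acc - 9))).
Check whether (3*g >= 10 ==> 2*acc < -8) && (2*tab[0] <= 13 ==> ((!(2*store(tab, d, pos)[0] <= 13)) && (3*g == 12 ==> ((!(3*g == 12)) && pos >= acc - 9)) && ((!(3*g == 12)) ==> pos >= acc - 9))) && ((!(2*tab[0] <= 13)) ==> ((3*g == 12 ==> ((!(3*g == 12)) && pos >= acc - 9)) && ((!(3*g == 12)) ==> pos >= acc - 5))) implies it.
Every state satisfying the precondition satisfies the weakest precondition: the implication holds.
Answer: valid


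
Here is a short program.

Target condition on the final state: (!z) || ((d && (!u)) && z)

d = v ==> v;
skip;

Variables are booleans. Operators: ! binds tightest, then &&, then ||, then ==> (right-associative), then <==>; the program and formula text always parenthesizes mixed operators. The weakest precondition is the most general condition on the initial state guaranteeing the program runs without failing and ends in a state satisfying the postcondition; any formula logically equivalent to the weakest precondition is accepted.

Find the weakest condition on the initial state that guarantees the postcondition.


Working backward. After the program, the postcondition (!z) || ((d && (!u)) && z) must hold; in canonical form it is (!z) || (d && (!u) && z).
Before skip: (!z) || (d && (!u) && z)
Before d := v ==> v: (!z) || ((!u) && z)
Answer: WP = (!z) || ((!u) && z)


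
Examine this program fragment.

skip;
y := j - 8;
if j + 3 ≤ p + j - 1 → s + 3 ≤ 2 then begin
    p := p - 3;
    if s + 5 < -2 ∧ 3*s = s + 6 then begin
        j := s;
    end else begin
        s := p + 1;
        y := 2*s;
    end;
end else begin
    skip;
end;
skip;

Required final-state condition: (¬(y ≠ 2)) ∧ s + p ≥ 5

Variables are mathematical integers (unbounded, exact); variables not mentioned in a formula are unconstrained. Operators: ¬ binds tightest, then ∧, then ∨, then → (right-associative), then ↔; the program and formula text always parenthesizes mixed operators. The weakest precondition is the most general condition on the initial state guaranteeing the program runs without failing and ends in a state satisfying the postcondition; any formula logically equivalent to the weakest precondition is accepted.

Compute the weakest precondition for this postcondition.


Working backward. After the program, the postcondition (¬(y ≠ 2)) ∧ s + p ≥ 5 must hold; in canonical form it is (¬(y ≠ 2)) ∧ p + s ≥ 5.
Before skip: (¬(y ≠ 2)) ∧ p + s ≥ 5
Then branch requires ((s < -7 ∧ 2*s = 6) → ((¬(y ≠ 2)) ∧ p + s ≥ 8)) ∧ ((¬(s < -7 ∧ 2*s = 6)) → ((¬(2*p ≠ 6)) ∧ 2*p ≥ 10)); else branch requires (¬(y ≠ 2)) ∧ p + s ≥ 5.
Before the if: ((p ≥ 4 → s ≤ -1) → (((s < -7 ∧ 2*s = 6) → ((¬(y ≠ 2)) ∧ p + s ≥ 8)) ∧ ((¬(s < -7 ∧ 2*s = 6)) → ((¬(2*p ≠ 6)) ∧ 2*p ≥ 10)))) ∧ ((¬(p ≥ 4 → s ≤ -1)) → ((¬(y ≠ 2)) ∧ p + s ≥ 5))
Before y := j - 8: ((p ≥ 4 → s ≤ -1) → (((s < -7 ∧ 2*s = 6) → ((¬(j ≠ 10)) ∧ p + s ≥ 8)) ∧ ((¬(s < -7 ∧ 2*s = 6)) → ((¬(2*p ≠ 6)) ∧ 2*p ≥ 10)))) ∧ ((¬(p ≥ 4 → s ≤ -1)) → ((¬(j ≠ 10)) ∧ p + s ≥ 5))
Before skip: ((p ≥ 4 → s ≤ -1) → (((s < -7 ∧ 2*s = 6) → ((¬(j ≠ 10)) ∧ p + s ≥ 8)) ∧ ((¬(s < -7 ∧ 2*s = 6)) → ((¬(2*p ≠ 6)) ∧ 2*p ≥ 10)))) ∧ ((¬(p ≥ 4 → s ≤ -1)) → ((¬(j ≠ 10)) ∧ p + s ≥ 5))
Answer: WP = ((p ≥ 4 → s ≤ -1) → (((s < -7 ∧ 2*s = 6) → ((¬(j ≠ 10)) ∧ p + s ≥ 8)) ∧ ((¬(s < -7 ∧ 2*s = 6)) → ((¬(2*p ≠ 6)) ∧ 2*p ≥ 10)))) ∧ ((¬(p ≥ 4 → s ≤ -1)) → ((¬(j ≠ 10)) ∧ p + s ≥ 5))


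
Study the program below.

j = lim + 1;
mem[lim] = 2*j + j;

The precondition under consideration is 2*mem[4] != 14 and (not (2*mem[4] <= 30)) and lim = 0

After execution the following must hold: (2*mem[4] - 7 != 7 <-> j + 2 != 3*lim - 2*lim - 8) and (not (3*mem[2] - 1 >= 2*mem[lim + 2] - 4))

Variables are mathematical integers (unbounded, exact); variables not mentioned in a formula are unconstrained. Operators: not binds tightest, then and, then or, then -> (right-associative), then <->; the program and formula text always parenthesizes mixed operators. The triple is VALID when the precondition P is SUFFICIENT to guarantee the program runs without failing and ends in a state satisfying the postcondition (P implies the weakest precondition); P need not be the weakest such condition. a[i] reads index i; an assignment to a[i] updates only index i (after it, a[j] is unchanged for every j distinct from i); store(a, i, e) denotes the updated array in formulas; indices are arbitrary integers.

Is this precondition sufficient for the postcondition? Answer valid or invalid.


Working backward. After the program, the postcondition (2*mem[4] - 7 != 7 <-> j + 2 != 3*lim - 2*lim - 8) and (not (3*mem[2] - 1 >= 2*mem[lim + 2] - 4)) must hold; in canonical form it is (2*mem[4] != 14 <-> j != lim - 10) and (not (3*mem[2] >= 2*mem[lim + 2] - 3)).
Before mem[lim] := 2*j + j: (2*store(mem, lim, 3*j)[4] != 14 <-> j != lim - 10) and (not (3*store(mem, lim, 3*j)[2] >= 2*store(mem, lim, 3*j)[lim + 2] - 3))
Before j := lim + 1: 2*store(mem, lim, 3*lim + 3)[4] != 14 and (not (3*store(mem, lim, 3*lim + 3)[2] >= 2*store(mem, lim, 3*lim + 3)[lim + 2] - 3))
The weakest precondition is 2*store(mem, lim, 3*lim + 3)[4] != 14 and (not (3*store(mem, lim, 3*lim + 3)[2] >= 2*store(mem, lim, 3*lim + 3)[lim + 2] - 3)).
Check whether 2*mem[4] != 14 and (not (2*mem[4] <= 30)) and lim = 0 implies it.
Countermodel: at the initial state lim = 0, mem = {[0] = 16, [2] = 0, [4] = 16, elsewhere 16}, the precondition holds but the weakest precondition fails.
Answer: invalid


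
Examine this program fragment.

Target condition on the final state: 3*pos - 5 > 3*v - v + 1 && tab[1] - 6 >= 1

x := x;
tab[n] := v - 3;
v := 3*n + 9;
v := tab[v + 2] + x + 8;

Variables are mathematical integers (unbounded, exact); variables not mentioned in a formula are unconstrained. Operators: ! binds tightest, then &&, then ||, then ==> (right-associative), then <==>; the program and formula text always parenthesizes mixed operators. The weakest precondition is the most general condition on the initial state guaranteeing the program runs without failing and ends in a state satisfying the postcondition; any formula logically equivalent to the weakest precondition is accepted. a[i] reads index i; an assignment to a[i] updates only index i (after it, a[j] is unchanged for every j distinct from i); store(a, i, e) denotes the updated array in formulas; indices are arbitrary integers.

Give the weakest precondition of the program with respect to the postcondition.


Working backward. After the program, the postcondition 3*pos - 5 > 3*v - v + 1 && tab[1] - 6 >= 1 must hold; in canonical form it is 3*pos > 2*v + 6 && tab[1] >= 7.
Before v := tab[v + 2] + x + 8: 3*pos > 2*tab[v + 2] + 2*x + 22 && tab[1] >= 7
Before v := 3*n + 9: 3*pos > 2*tab[3*n + 11] + 2*x + 22 && tab[1] >= 7
Before tab[n] := v - 3: 3*pos > 2*store(tab, n, v - 3)[3*n + 11] + 2*x + 22 && store(tab, n, v - 3)[1] >= 7
Before x := x: 3*pos > 2*store(tab, n, v - 3)[3*n + 11] + 2*x + 22 && store(tab, n, v - 3)[1] >= 7
Answer: WP = 3*pos > 2*store(tab, n, v - 3)[3*n + 11] + 2*x + 22 && store(tab, n, v - 3)[1] >= 7


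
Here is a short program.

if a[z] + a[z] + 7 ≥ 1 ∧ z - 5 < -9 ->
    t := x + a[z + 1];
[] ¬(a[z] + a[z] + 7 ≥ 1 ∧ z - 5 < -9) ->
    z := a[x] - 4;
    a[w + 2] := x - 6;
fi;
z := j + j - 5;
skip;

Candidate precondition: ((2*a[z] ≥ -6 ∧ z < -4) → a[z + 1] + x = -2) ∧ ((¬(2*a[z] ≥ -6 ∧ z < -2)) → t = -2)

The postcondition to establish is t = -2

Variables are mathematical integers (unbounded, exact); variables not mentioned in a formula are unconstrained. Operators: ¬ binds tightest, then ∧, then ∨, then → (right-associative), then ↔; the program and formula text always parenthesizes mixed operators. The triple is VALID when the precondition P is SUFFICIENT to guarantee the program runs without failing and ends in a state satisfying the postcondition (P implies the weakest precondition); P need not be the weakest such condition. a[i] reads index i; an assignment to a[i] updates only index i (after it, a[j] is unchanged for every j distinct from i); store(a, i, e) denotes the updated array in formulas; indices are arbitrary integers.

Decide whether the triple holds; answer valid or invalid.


Working backward. After the program, t = -2 must hold.
Before skip: t = -2
Before z := j + j - 5: t = -2
Then branch requires a[z + 1] + x = -2; else branch requires t = -2.
Before the if: ((2*a[z] ≥ -6 ∧ z < -4) → a[z + 1] + x = -2) ∧ ((¬(2*a[z] ≥ -6 ∧ z < -4)) → t = -2)
The weakest precondition is ((2*a[z] ≥ -6 ∧ z < -4) → a[z + 1] + x = -2) ∧ ((¬(2*a[z] ≥ -6 ∧ z < -4)) → t = -2).
Check whether ((2*a[z] ≥ -6 ∧ z < -4) → a[z + 1] + x = -2) ∧ ((¬(2*a[z] ≥ -6 ∧ z < -2)) → t = -2) implies it.
Countermodel: at the initial state a = {[-3] = -3, [-2] = -3, elsewhere -3}, t = -1, x = 0, z = -3, the precondition holds but the weakest precondition fails.
Answer: invalid


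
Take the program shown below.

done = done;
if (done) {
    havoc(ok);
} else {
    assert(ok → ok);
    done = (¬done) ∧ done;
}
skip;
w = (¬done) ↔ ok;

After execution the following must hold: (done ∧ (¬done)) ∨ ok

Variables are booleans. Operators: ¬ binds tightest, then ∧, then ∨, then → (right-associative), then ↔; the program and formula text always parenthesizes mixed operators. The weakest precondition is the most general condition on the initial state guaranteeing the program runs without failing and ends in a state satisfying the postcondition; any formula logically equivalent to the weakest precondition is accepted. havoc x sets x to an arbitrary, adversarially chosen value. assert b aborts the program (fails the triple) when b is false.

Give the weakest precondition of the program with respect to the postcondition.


Working backward. After the program, the postcondition (done ∧ (¬done)) ∨ ok must hold; in canonical form it is ok.
Before w := (¬done) ↔ ok: ok
Before skip: ok
Then branch requires false; else branch requires ok.
Before the if: (¬done) ∧ ((¬done) → ok)
Before done := done: (¬done) ∧ ((¬done) → ok)
Answer: WP = (¬done) ∧ ((¬done) → ok)


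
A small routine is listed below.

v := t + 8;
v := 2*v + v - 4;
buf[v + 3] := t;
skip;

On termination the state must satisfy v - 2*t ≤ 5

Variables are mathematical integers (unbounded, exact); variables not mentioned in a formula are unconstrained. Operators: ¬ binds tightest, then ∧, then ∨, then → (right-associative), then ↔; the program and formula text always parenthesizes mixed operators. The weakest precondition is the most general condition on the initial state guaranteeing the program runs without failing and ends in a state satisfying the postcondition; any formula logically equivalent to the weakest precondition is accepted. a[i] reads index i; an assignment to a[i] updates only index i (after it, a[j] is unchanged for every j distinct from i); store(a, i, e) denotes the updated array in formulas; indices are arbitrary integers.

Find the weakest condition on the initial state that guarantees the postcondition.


Working backward. After the program, the postcondition v - 2*t ≤ 5 must hold; in canonical form it is v ≤ 2*t + 5.
Before skip: v ≤ 2*t + 5
Before buf[v + 3] := t: v ≤ 2*t + 5
Before v := 2*v + v - 4: 3*v ≤ 2*t + 9
Before v := t + 8: t ≤ -15
Answer: WP = t ≤ -15


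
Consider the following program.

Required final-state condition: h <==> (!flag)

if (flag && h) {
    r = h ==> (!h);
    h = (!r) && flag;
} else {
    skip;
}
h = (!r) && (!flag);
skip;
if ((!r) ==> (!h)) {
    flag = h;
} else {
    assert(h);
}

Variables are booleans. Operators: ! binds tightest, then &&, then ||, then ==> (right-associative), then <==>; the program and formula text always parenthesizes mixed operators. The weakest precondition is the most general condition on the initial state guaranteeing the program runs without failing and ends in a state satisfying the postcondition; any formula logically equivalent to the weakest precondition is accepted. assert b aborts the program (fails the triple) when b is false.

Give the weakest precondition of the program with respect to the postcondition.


Working backward. After the program, h <==> (!flag) must hold.
Then branch requires h <==> (!h); else branch requires h && (h <==> (!flag)).
Before the if: (((!r) ==> (!h)) ==> (h <==> (!h))) && ((!((!r) ==> (!h))) ==> (h && (h <==> (!flag))))
Before skip: (((!r) ==> (!h)) ==> (h <==> (!h))) && ((!((!r) ==> (!h))) ==> (h && (h <==> (!flag))))
Before h := (!r) && (!flag): (((!r) ==> (!((!r) && (!flag)))) ==> (((!r) && (!flag)) <==> (!((!r) && (!flag))))) && ((!((!r) ==> (!((!r) && (!flag))))) ==> ((!r) && (!flag) && (((!r) && (!flag)) <==> (!flag))))
Then branch requires (((!(h ==> (!h))) ==> (!((!(h ==> (!h))) && (!flag)))) ==> (((!(h ==> (!h))) && (!flag)) <==> (!((!(h ==> (!h))) && (!flag))))) && ((!((!(h ==> (!h))) ==> (!((!(h ==> (!h))) && (!flag))))) ==> ((!(h ==> (!h))) && (!flag) && (((!(h ==> (!h))) && (!flag)) <==> (!flag)))); else branch requires (((!r) ==> (!((!r) && (!flag)))) ==> (((!r) && (!flag)) <==> (!((!r) && (!flag))))) && ((!((!r) ==> (!((!r) && (!flag))))) ==> ((!r) && (!flag) && (((!r) && (!flag)) <==> (!flag)))).
Before the if: ((flag && h) ==> ((((!(h ==> (!h))) ==> (!((!(h ==> (!h))) && (!flag)))) ==> (((!(h ==> (!h))) && (!flag)) <==> (!((!(h ==> (!h))) && (!flag))))) && ((!((!(h ==> (!h))) ==> (!((!(h ==> (!h))) && (!flag))))) ==> ((!(h ==> (!h))) && (!flag) && (((!(h ==> (!h))) && (!flag)) <==> (!flag)))))) && ((!(flag && h)) ==> ((((!r) ==> (!((!r) && (!flag)))) ==> (((!r) && (!flag)) <==> (!((!r) && (!flag))))) && ((!((!r) ==> (!((!r) && (!flag))))) ==> ((!r) && (!flag) && (((!r) && (!flag)) <==> (!flag))))))
Answer: WP = ((flag && h) ==> ((((!(h ==> (!h))) ==> (!((!(h ==> (!h))) && (!flag)))) ==> (((!(h ==> (!h))) && (!flag)) <==> (!((!(h ==> (!h))) && (!flag))))) && ((!((!(h ==> (!h))) ==> (!((!(h ==> (!h))) && (!flag))))) ==> ((!(h ==> (!h))) && (!flag) && (((!(h ==> (!h))) && (!flag)) <==> (!flag)))))) && ((!(flag && h)) ==> ((((!r) ==> (!((!r) && (!flag)))) ==> (((!r) && (!flag)) <==> (!((!r) && (!flag))))) && ((!((!r) ==> (!((!r) && (!flag))))) ==> ((!r) && (!flag) && (((!r) && (!flag)) <==> (!flag))))))


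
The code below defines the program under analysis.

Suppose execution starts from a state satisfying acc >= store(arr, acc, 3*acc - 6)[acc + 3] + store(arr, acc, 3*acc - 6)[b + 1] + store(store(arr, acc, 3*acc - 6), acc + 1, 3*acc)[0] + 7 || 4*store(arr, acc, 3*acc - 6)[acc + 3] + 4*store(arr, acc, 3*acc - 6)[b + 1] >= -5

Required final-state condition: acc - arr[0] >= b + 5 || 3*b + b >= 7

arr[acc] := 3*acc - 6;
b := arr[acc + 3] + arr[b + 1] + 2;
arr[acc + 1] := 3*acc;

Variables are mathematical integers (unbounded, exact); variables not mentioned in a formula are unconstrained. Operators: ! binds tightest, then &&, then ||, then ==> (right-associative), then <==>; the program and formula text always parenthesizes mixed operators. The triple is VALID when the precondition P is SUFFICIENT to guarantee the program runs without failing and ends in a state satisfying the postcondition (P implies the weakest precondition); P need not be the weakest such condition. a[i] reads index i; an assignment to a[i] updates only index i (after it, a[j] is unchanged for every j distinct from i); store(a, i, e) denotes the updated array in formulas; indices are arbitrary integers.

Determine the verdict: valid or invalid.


Working backward. After the program, the postcondition acc - arr[0] >= b + 5 || 3*b + b >= 7 must hold; in canonical form it is acc >= arr[0] + b + 5 || 4*b >= 7.
Before arr[acc + 1] := 3*acc: acc >= store(arr, acc + 1, 3*acc)[0] + b + 5 || 4*b >= 7
Before b := arr[acc + 3] + arr[b + 1] + 2: acc >= arr[acc + 3] + arr[b + 1] + store(arr, acc + 1, 3*acc)[0] + 7 || 4*arr[acc + 3] + 4*arr[b + 1] >= -1
Before arr[acc] := 3*acc - 6: acc >= store(arr, acc, 3*acc - 6)[acc + 3] + store(arr, acc, 3*acc - 6)[b + 1] + store(store(arr, acc, 3*acc - 6), acc + 1, 3*acc)[0] + 7 || 4*store(arr, acc, 3*acc - 6)[acc + 3] + 4*store(arr, acc, 3*acc - 6)[b + 1] >= -1
The weakest precondition is acc >= store(arr, acc, 3*acc - 6)[acc + 3] + store(arr, acc, 3*acc - 6)[b + 1] + store(store(arr, acc, 3*acc - 6), acc + 1, 3*acc)[0] + 7 || 4*store(arr, acc, 3*acc - 6)[acc + 3] + 4*store(arr, acc, 3*acc - 6)[b + 1] >= -1.
Check whether acc >= store(arr, acc, 3*acc - 6)[acc + 3] + store(arr, acc, 3*acc - 6)[b + 1] + store(store(arr, acc, 3*acc - 6), acc + 1, 3*acc)[0] + 7 || 4*store(arr, acc, 3*acc - 6)[acc + 3] + 4*store(arr, acc, 3*acc - 6)[b + 1] >= -5 implies it.
Countermodel: at the initial state acc = -2, arr = {[-2] = 2, [-1] = 2, [0] = 6516, [1] = 11, elsewhere 2}, b = -3, the precondition holds but the weakest precondition fails.
Answer: invalid
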